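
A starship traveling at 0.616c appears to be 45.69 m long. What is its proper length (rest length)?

Contracted length L = 45.69 m
γ = 1/√(1 - 0.616²) = 1.2694
L₀ = γL = 1.2694 × 45.69 = 58.00 m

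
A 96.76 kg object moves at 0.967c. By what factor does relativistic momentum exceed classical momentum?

p_rel = γmv, p_class = mv
Ratio = γ = 1/√(1 - 0.967²) = 3.925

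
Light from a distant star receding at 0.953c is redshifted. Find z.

β = 0.953
(1+β)/(1-β) = 1.953/0.047 = 41.55
√(41.55) = 6.446
z = 6.446 - 1 = 5.446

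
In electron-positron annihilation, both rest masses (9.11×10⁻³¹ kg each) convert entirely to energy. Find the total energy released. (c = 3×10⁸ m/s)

Both particles have the same rest mass, so total mass = 2m
E = 2m·c² = 2 × 9.11×10⁻³¹ × (3×10⁸)²
= 2 × 9.11×10⁻³¹ × 9×10¹⁶
= 1.640×10⁻¹³ J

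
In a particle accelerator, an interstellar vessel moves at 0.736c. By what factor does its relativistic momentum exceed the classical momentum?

p_rel = γmv, p_class = mv
Ratio = γ = 1/√(1 - 0.736²)
= 1/√(0.458304) = 1.477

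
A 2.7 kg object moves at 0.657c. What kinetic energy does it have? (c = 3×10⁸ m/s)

γ = 1/√(1 - 0.657²) = 1.32645
γ - 1 = 0.32645
KE = (γ-1)mc² = 0.32645 × 2.7 × (3×10⁸)² = 7.933×10¹⁶ J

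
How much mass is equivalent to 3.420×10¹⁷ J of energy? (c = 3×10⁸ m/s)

From E = mc², we get m = E/c²
c² = (3×10⁸)² = 9×10¹⁶ m²/s²
m = 3.420×10¹⁷ / 9×10¹⁶ = 3.800 kg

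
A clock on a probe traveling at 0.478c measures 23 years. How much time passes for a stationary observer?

Proper time Δt₀ = 23 years
γ = 1/√(1 - 0.478²) = 1.1385
Δt = γΔt₀ = 1.1385 × 23 = 26.19 years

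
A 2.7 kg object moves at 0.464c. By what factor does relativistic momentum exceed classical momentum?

p_rel = γmv, p_class = mv
Ratio = γ = 1/√(1 - 0.464²) = 1.129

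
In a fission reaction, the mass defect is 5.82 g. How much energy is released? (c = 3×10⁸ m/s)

Convert mass defect: Δm = 5.82 g = 0.00582 kg
E = Δm·c² = 0.00582 × (3×10⁸)²
= 0.00582 × 9×10¹⁶ = 5.238×10¹⁴ J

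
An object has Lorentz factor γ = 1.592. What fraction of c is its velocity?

From γ = 1/√(1 - v²/c²):
1/γ² = 1/1.592² = 0.3946
v²/c² = 1 - 0.3946 = 0.6054
v/c = √(0.6054) = 0.7781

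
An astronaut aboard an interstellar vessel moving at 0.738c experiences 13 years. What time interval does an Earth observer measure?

Proper time Δt₀ = 13 years
γ = 1/√(1 - 0.738²) = 1.4819
Δt = γΔt₀ = 1.4819 × 13 = 19.26 years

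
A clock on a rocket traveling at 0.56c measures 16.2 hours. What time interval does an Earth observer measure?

Proper time Δt₀ = 16.2 hours
γ = 1/√(1 - 0.56²) = 1.207
Δt = γΔt₀ = 1.207 × 16.2 = 19.55 hours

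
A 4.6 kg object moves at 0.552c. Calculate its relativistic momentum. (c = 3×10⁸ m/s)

γ = 1/√(1 - 0.552²) = 1.1993
v = 0.552 × 3×10⁸ = 1.656×10⁸ m/s
p = γmv = 1.1993 × 4.6 × 1.656×10⁸ = 9.136×10⁸ kg·m/s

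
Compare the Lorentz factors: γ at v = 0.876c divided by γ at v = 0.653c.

γ₁ = 1/√(1 - 0.876²) = 2.073
γ₂ = 1/√(1 - 0.653²) = 1.320
γ₁/γ₂ = 2.073/1.320 = 1.570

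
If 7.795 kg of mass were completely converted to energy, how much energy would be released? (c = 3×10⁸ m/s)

Using E = mc²:
c² = (3×10⁸)² = 9×10¹⁶ m²/s²
E = 7.795 × 9×10¹⁶ = 7.016×10¹⁷ J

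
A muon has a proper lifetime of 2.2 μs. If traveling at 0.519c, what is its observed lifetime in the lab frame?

Proper lifetime τ₀ = 2.2 μs
γ = 1/√(1 - 0.519²) = 1.170
τ = γτ₀ = 1.170 × 2.2 μs = 2.574 μs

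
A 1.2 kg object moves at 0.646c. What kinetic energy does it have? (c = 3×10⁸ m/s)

γ = 1/√(1 - 0.646²) = 1.310
γ - 1 = 0.3100
KE = (γ-1)mc² = 0.3100 × 1.2 × (3×10⁸)² = 3.348×10¹⁶ J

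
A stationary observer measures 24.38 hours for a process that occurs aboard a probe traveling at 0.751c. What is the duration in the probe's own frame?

Dilated time Δt = 24.38 hours
γ = 1/√(1 - 0.751²) = 1.514
Δt₀ = Δt/γ = 24.38/1.514 = 16.10 hours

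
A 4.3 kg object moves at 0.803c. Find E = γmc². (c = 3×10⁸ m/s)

γ = 1/√(1 - 0.803²) = 1.678
mc² = 4.3 × (3×10⁸)² = 3.870×10¹⁷ J
E = γmc² = 1.678 × 3.870×10¹⁷ = 6.494×10¹⁷ J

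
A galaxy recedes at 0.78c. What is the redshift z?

β = 0.78
(1+β)/(1-β) = 1.78/0.22 = 8.091
√(8.091) = 2.844
z = 2.844 - 1 = 1.844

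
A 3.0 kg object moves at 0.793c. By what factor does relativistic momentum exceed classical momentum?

p_rel = γmv, p_class = mv
Ratio = γ = 1/√(1 - 0.793²) = 1.641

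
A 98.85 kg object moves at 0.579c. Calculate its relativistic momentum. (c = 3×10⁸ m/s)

γ = 1/√(1 - 0.579²) = 1.2265
v = 0.579 × 3×10⁸ = 1.737×10⁸ m/s
p = γmv = 1.2265 × 98.85 × 1.737×10⁸ = 2.106×10¹⁰ kg·m/s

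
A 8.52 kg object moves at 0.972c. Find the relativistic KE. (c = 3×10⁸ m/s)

γ = 1/√(1 - 0.972²) = 4.2557
γ - 1 = 3.2557
KE = (γ-1)mc² = 3.2557 × 8.52 × (3×10⁸)² = 2.496×10¹⁸ J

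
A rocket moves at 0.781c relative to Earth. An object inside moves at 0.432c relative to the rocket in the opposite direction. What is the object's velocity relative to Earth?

Object's velocity in rocket frame is u' = -0.432c
u = (u' + v)/(1 + u'v/c²) = (v - 0.432)/(1 - 0.432·v/c²)
Numerator: 0.781 - 0.432 = 0.349
Denominator: 1 - 0.337392 = 0.662608
u = 0.349/0.662608 = 0.5267c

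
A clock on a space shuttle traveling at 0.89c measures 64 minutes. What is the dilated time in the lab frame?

Proper time Δt₀ = 64 minutes
γ = 1/√(1 - 0.89²) = 2.193
Δt = γΔt₀ = 2.193 × 64 = 140.4 minutes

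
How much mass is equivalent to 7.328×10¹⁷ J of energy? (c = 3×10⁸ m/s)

From E = mc², we get m = E/c²
c² = (3×10⁸)² = 9×10¹⁶ m²/s²
m = 7.328×10¹⁷ / 9×10¹⁶ = 8.142 kg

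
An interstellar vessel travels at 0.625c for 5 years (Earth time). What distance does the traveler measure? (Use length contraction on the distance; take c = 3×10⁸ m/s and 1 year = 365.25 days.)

Earth distance: d = v × t = 0.625c × 5 yr = 2.95853×10¹⁶ m
γ = 1.28103
d' = d/γ = 2.95853×10¹⁶/1.28103 = 2.309×10¹⁶ m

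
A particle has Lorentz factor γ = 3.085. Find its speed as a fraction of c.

From γ = 1/√(1 - v²/c²):
1/γ² = 1/3.085² = 0.1051
v²/c² = 1 - 0.1051 = 0.8949
v/c = √(0.8949) = 0.9460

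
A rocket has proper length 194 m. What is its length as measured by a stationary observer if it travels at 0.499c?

Proper length L₀ = 194 m
γ = 1/√(1 - 0.499²) = 1.154
L = L₀/γ = 194/1.154 = 168.1 m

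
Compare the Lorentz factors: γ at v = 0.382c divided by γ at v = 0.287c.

γ₁ = 1/√(1 - 0.382²) = 1.0821
γ₂ = 1/√(1 - 0.287²) = 1.0439
γ₁/γ₂ = 1.0821/1.0439 = 1.037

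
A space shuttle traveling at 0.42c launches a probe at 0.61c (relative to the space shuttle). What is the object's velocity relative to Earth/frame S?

u = (u' + v)/(1 + u'v/c²)
Numerator: 0.61 + 0.42 = 1.03
Denominator: 1 + 0.2562 = 1.2562
u = 1.03/1.2562 = 0.8199c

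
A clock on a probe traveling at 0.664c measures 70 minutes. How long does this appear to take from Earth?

Proper time Δt₀ = 70 minutes
γ = 1/√(1 - 0.664²) = 1.3374
Δt = γΔt₀ = 1.3374 × 70 = 93.62 minutes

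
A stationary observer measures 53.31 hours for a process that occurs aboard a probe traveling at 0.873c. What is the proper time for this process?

Dilated time Δt = 53.31 hours
γ = 1/√(1 - 0.873²) = 2.050
Δt₀ = Δt/γ = 53.31/2.050 = 26.00 hours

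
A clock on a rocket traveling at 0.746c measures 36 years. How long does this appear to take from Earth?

Proper time Δt₀ = 36 years
γ = 1/√(1 - 0.746²) = 1.5016
Δt = γΔt₀ = 1.5016 × 36 = 54.06 years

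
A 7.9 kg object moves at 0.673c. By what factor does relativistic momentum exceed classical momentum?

p_rel = γmv, p_class = mv
Ratio = γ = 1/√(1 - 0.673²) = 1.352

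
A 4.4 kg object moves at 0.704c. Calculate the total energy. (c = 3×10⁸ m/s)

γ = 1/√(1 - 0.704²) = 1.408
mc² = 4.4 × (3×10⁸)² = 3.960×10¹⁷ J
E = γmc² = 1.408 × 3.960×10¹⁷ = 5.576×10¹⁷ J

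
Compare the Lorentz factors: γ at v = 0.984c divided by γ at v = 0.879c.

γ₁ = 1/√(1 - 0.984²) = 5.6127
γ₂ = 1/√(1 - 0.879²) = 2.0972
γ₁/γ₂ = 5.6127/2.0972 = 2.676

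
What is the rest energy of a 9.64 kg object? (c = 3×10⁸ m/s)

c² = (3×10⁸)² = 9.000×10¹⁶ m²/s²
E₀ = mc² = 9.64 × 9.000×10¹⁶ = 8.676×10¹⁷ J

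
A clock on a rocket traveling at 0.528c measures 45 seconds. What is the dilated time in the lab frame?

Proper time Δt₀ = 45 seconds
γ = 1/√(1 - 0.528²) = 1.1775
Δt = γΔt₀ = 1.1775 × 45 = 52.99 seconds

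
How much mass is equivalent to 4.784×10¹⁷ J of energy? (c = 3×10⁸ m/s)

From E = mc², we get m = E/c²
c² = (3×10⁸)² = 9×10¹⁶ m²/s²
m = 4.784×10¹⁷ / 9×10¹⁶ = 5.316 kg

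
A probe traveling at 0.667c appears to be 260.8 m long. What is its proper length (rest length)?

Contracted length L = 260.8 m
γ = 1/√(1 - 0.667²) = 1.342
L₀ = γL = 1.342 × 260.8 = 350.0 m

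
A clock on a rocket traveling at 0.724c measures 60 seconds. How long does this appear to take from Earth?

Proper time Δt₀ = 60 seconds
γ = 1/√(1 - 0.724²) = 1.4497
Δt = γΔt₀ = 1.4497 × 60 = 86.98 seconds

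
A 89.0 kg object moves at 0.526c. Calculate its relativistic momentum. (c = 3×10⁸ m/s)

γ = 1/√(1 - 0.526²) = 1.1758
v = 0.526 × 3×10⁸ = 1.578×10⁸ m/s
p = γmv = 1.1758 × 89.0 × 1.578×10⁸ = 1.651×10¹⁰ kg·m/s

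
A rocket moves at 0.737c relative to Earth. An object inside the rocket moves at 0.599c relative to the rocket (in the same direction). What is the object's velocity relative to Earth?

u = (u' + v)/(1 + u'v/c²)
Numerator: 0.599 + 0.737 = 1.336
Denominator: 1 + 0.441463 = 1.441463
u = 1.336/1.441463 = 0.9268c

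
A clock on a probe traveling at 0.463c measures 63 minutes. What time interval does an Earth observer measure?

Proper time Δt₀ = 63 minutes
γ = 1/√(1 - 0.463²) = 1.1282
Δt = γΔt₀ = 1.1282 × 63 = 71.08 minutes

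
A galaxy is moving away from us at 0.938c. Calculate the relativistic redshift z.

β = 0.938
(1+β)/(1-β) = 1.938/0.062 = 31.26
√(31.26) = 5.591
z = 5.591 - 1 = 4.591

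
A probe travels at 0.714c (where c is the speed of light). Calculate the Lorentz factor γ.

v/c = 0.714, so (v/c)² = 0.509796
1 - (v/c)² = 0.490204
γ = 1/√(0.490204) = 1.428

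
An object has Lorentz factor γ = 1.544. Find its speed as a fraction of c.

From γ = 1/√(1 - v²/c²):
1/γ² = 1/1.544² = 0.4195
v²/c² = 1 - 0.4195 = 0.5805
v/c = √(0.5805) = 0.7619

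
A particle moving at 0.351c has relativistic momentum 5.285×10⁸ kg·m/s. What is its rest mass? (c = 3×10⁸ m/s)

γ = 1/√(1 - 0.351²) = 1.0679
v = 0.351 × 3×10⁸ = 1.053×10⁸ m/s
m = p/(γv) = 5.285×10⁸/(1.0679 × 1.053×10⁸) = 4.700 kg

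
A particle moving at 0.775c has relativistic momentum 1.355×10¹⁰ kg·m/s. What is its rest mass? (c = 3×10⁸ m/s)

γ = 1/√(1 - 0.775²) = 1.5824
v = 0.775 × 3×10⁸ = 2.325×10⁸ m/s
m = p/(γv) = 1.355×10¹⁰/(1.5824 × 2.325×10⁸) = 36.83 kg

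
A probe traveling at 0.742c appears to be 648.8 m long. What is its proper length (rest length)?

Contracted length L = 648.8 m
γ = 1/√(1 - 0.742²) = 1.4916
L₀ = γL = 1.4916 × 648.8 = 967.8 m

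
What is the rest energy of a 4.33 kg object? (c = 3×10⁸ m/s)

c² = (3×10⁸)² = 9.000×10¹⁶ m²/s²
E₀ = mc² = 4.33 × 9.000×10¹⁶ = 3.897×10¹⁷ J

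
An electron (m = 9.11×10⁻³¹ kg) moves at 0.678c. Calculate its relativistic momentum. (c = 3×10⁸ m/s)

γ = 1/√(1 - 0.678²) = 1.3604
v = 0.678 × 3×10⁸ = 2.034×10⁸ m/s
p = γmv = 1.3604 × 9.11×10⁻³¹ × 2.034×10⁸ = 2.521×10⁻²² kg·m/s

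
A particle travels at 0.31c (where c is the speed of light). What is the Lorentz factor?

v/c = 0.31, so (v/c)² = 0.0961
1 - (v/c)² = 0.9039
γ = 1/√(0.9039) = 1.052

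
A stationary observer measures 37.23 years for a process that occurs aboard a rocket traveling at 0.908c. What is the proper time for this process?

Dilated time Δt = 37.23 years
γ = 1/√(1 - 0.908²) = 2.387
Δt₀ = Δt/γ = 37.23/2.387 = 15.60 years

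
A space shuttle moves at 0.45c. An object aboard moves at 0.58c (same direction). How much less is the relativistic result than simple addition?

Classical: u' + v = 0.58 + 0.45 = 1.03c
Relativistic: u = (0.58 + 0.45)/(1 + 0.261) = 1.03/1.261 = 0.8168c
Difference: 1.03 - 0.8168 = 0.2132c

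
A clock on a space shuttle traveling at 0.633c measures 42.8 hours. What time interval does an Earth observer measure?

Proper time Δt₀ = 42.8 hours
γ = 1/√(1 - 0.633²) = 1.29174
Δt = γΔt₀ = 1.29174 × 42.8 = 55.29 hours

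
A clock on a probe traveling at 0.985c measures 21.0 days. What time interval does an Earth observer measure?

Proper time Δt₀ = 21.0 days
γ = 1/√(1 - 0.985²) = 5.795
Δt = γΔt₀ = 5.795 × 21.0 = 121.7 days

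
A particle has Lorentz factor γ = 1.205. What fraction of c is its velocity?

From γ = 1/√(1 - v²/c²):
1/γ² = 1/1.205² = 0.6887
v²/c² = 1 - 0.6887 = 0.3113
v/c = √(0.3113) = 0.5579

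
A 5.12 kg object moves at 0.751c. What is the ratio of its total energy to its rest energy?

E = γmc², E₀ = mc²
E/E₀ = γ = 1/√(1 - 0.751²) = 1.514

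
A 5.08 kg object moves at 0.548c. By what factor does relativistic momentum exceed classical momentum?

p_rel = γmv, p_class = mv
Ratio = γ = 1/√(1 - 0.548²) = 1.195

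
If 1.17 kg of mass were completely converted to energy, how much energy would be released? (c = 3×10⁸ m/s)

Using E = mc²:
c² = (3×10⁸)² = 9×10¹⁶ m²/s²
E = 1.17 × 9×10¹⁶ = 1.053×10¹⁷ J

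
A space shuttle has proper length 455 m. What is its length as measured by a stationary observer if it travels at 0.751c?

Proper length L₀ = 455 m
γ = 1/√(1 - 0.751²) = 1.5145
L = L₀/γ = 455/1.5145 = 300.4 m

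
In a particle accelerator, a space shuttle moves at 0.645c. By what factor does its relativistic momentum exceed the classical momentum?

p_rel = γmv, p_class = mv
Ratio = γ = 1/√(1 - 0.645²)
= 1/√(0.583975) = 1.309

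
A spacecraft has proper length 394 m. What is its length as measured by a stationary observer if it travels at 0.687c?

Proper length L₀ = 394 m
γ = 1/√(1 - 0.687²) = 1.376
L = L₀/γ = 394/1.376 = 286.3 m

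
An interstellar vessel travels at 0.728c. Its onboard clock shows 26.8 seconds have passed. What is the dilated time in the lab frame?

Proper time Δt₀ = 26.8 seconds
γ = 1/√(1 - 0.728²) = 1.4586
Δt = γΔt₀ = 1.4586 × 26.8 = 39.09 seconds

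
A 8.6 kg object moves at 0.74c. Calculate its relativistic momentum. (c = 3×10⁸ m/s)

γ = 1/√(1 - 0.74²) = 1.487
v = 0.74 × 3×10⁸ = 2.220×10⁸ m/s
p = γmv = 1.487 × 8.6 × 2.220×10⁸ = 2.839×10⁹ kg·m/s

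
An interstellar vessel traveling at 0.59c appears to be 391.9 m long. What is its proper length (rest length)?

Contracted length L = 391.9 m
γ = 1/√(1 - 0.59²) = 1.2385
L₀ = γL = 1.2385 × 391.9 = 485.4 m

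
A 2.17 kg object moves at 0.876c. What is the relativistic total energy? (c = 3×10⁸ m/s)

γ = 1/√(1 - 0.876²) = 2.073
mc² = 2.17 × (3×10⁸)² = 1.953×10¹⁷ J
E = γmc² = 2.073 × 1.953×10¹⁷ = 4.049×10¹⁷ J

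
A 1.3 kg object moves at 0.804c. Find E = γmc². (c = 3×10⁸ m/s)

γ = 1/√(1 - 0.804²) = 1.682
mc² = 1.3 × (3×10⁸)² = 1.170×10¹⁷ J
E = γmc² = 1.682 × 1.170×10¹⁷ = 1.968×10¹⁷ J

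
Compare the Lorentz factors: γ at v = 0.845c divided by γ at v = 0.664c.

γ₁ = 1/√(1 - 0.845²) = 1.8700
γ₂ = 1/√(1 - 0.664²) = 1.3374
γ₁/γ₂ = 1.8700/1.3374 = 1.398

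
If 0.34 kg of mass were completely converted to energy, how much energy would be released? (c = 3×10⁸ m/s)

Using E = mc²:
c² = (3×10⁸)² = 9×10¹⁶ m²/s²
E = 0.34 × 9×10¹⁶ = 3.060×10¹⁶ J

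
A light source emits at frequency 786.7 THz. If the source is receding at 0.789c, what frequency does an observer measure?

β = v/c = 0.789
(1-β)/(1+β) = 0.211/1.789 = 0.1179
Doppler factor = √(0.1179) = 0.3434
f_obs = 786.7 × 0.3434 = 270.2 THz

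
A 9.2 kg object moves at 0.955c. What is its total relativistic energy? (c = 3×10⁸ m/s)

γ = 1/√(1 - 0.955²) = 3.3715
mc² = 9.2 × (3×10⁸)² = 8.280×10¹⁷ J
E = γmc² = 3.3715 × 8.280×10¹⁷ = 2.792×10¹⁸ J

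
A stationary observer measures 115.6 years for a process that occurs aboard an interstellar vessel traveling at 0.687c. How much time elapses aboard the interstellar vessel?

Dilated time Δt = 115.6 years
γ = 1/√(1 - 0.687²) = 1.3762
Δt₀ = Δt/γ = 115.6/1.3762 = 84.00 years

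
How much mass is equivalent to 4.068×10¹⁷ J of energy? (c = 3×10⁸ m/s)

From E = mc², we get m = E/c²
c² = (3×10⁸)² = 9×10¹⁶ m²/s²
m = 4.068×10¹⁷ / 9×10¹⁶ = 4.520 kg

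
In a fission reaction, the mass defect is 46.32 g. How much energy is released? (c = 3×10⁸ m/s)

Convert mass defect: Δm = 46.32 g = 0.04632 kg
E = Δm·c² = 0.04632 × (3×10⁸)²
= 0.04632 × 9×10¹⁶ = 4.169×10¹⁵ J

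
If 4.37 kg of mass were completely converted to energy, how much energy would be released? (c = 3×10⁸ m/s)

Using E = mc²:
c² = (3×10⁸)² = 9×10¹⁶ m²/s²
E = 4.37 × 9×10¹⁶ = 3.933×10¹⁷ J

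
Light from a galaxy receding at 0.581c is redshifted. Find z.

β = 0.581
(1+β)/(1-β) = 1.581/0.419 = 3.7733
√(3.7733) = 1.9425
z = 1.9425 - 1 = 0.9425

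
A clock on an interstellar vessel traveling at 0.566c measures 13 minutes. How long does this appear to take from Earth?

Proper time Δt₀ = 13 minutes
γ = 1/√(1 - 0.566²) = 1.213
Δt = γΔt₀ = 1.213 × 13 = 15.77 minutes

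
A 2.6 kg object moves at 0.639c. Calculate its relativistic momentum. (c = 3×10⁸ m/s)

γ = 1/√(1 - 0.639²) = 1.30004
v = 0.639 × 3×10⁸ = 1.917×10⁸ m/s
p = γmv = 1.30004 × 2.6 × 1.917×10⁸ = 6.480×10⁸ kg·m/s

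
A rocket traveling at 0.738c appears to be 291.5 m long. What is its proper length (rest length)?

Contracted length L = 291.5 m
γ = 1/√(1 - 0.738²) = 1.482
L₀ = γL = 1.482 × 291.5 = 432.0 m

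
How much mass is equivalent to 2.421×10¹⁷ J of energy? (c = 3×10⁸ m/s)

From E = mc², we get m = E/c²
c² = (3×10⁸)² = 9×10¹⁶ m²/s²
m = 2.421×10¹⁷ / 9×10¹⁶ = 2.690 kg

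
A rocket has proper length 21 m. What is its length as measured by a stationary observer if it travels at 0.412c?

Proper length L₀ = 21 m
γ = 1/√(1 - 0.412²) = 1.0975
L = L₀/γ = 21/1.0975 = 19.13 m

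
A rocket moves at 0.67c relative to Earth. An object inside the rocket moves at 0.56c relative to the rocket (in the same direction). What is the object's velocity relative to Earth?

u = (u' + v)/(1 + u'v/c²)
Numerator: 0.56 + 0.67 = 1.23
Denominator: 1 + 0.3752 = 1.3752
u = 1.23/1.3752 = 0.8944c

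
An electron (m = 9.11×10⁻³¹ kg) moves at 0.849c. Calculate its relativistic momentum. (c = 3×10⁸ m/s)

γ = 1/√(1 - 0.849²) = 1.8925
v = 0.849 × 3×10⁸ = 2.547×10⁸ m/s
p = γmv = 1.8925 × 9.11×10⁻³¹ × 2.547×10⁸ = 4.391×10⁻²² kg·m/s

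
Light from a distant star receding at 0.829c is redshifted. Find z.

β = 0.829
(1+β)/(1-β) = 1.829/0.171 = 10.696
√(10.696) = 3.270
z = 3.270 - 1 = 2.270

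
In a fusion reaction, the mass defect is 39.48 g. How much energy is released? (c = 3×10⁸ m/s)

Convert mass defect: Δm = 39.48 g = 0.03948 kg
E = Δm·c² = 0.03948 × (3×10⁸)²
= 0.03948 × 9×10¹⁶ = 3.553×10¹⁵ J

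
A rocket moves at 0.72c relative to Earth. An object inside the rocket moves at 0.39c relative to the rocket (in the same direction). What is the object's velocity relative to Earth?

u = (u' + v)/(1 + u'v/c²)
Numerator: 0.39 + 0.72 = 1.11
Denominator: 1 + 0.2808 = 1.2808
u = 1.11/1.2808 = 0.8666c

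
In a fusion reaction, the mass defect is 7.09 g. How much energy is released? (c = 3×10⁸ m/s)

Convert mass defect: Δm = 7.09 g = 0.00709 kg
E = Δm·c² = 0.00709 × (3×10⁸)²
= 0.00709 × 9×10¹⁶ = 6.381×10¹⁴ J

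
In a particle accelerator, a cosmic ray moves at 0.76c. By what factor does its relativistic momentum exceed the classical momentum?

p_rel = γmv, p_class = mv
Ratio = γ = 1/√(1 - 0.76²)
= 1/√(0.4224) = 1.539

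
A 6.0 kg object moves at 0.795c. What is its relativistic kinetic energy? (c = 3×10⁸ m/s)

γ = 1/√(1 - 0.795²) = 1.6485
γ - 1 = 0.6485
KE = (γ-1)mc² = 0.6485 × 6.0 × (3×10⁸)² = 3.502×10¹⁷ J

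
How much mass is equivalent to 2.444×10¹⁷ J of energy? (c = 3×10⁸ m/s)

From E = mc², we get m = E/c²
c² = (3×10⁸)² = 9×10¹⁶ m²/s²
m = 2.444×10¹⁷ / 9×10¹⁶ = 2.716 kg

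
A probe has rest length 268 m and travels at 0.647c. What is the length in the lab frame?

Proper length L₀ = 268 m
γ = 1/√(1 - 0.647²) = 1.3115
L = L₀/γ = 268/1.3115 = 204.3 m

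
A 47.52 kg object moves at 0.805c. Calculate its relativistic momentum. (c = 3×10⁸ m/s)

γ = 1/√(1 - 0.805²) = 1.6856
v = 0.805 × 3×10⁸ = 2.415×10⁸ m/s
p = γmv = 1.6856 × 47.52 × 2.415×10⁸ = 1.934×10¹⁰ kg·m/s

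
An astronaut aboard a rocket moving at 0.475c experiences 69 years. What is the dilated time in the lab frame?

Proper time Δt₀ = 69 years
γ = 1/√(1 - 0.475²) = 1.1364
Δt = γΔt₀ = 1.1364 × 69 = 78.41 years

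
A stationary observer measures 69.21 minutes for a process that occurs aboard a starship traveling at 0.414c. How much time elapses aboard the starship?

Dilated time Δt = 69.21 minutes
γ = 1/√(1 - 0.414²) = 1.0986
Δt₀ = Δt/γ = 69.21/1.0986 = 63.00 minutes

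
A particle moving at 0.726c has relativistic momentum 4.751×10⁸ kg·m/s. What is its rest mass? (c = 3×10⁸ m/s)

γ = 1/√(1 - 0.726²) = 1.454
v = 0.726 × 3×10⁸ = 2.178×10⁸ m/s
m = p/(γv) = 4.751×10⁸/(1.454 × 2.178×10⁸) = 1.500 kg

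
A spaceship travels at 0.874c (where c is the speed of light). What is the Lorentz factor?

v/c = 0.874, so (v/c)² = 0.763876
1 - (v/c)² = 0.236124
γ = 1/√(0.236124) = 2.058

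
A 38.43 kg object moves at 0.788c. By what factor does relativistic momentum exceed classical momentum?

p_rel = γmv, p_class = mv
Ratio = γ = 1/√(1 - 0.788²) = 1.624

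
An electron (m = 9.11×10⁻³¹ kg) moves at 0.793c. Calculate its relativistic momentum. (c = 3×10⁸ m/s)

γ = 1/√(1 - 0.793²) = 1.6414
v = 0.793 × 3×10⁸ = 2.379×10⁸ m/s
p = γmv = 1.6414 × 9.11×10⁻³¹ × 2.379×10⁸ = 3.557×10⁻²² kg·m/s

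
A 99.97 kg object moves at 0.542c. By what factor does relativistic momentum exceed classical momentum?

p_rel = γmv, p_class = mv
Ratio = γ = 1/√(1 - 0.542²) = 1.190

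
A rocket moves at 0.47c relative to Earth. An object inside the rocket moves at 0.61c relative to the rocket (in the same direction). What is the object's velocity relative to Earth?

u = (u' + v)/(1 + u'v/c²)
Numerator: 0.61 + 0.47 = 1.08
Denominator: 1 + 0.2867 = 1.2867
u = 1.08/1.2867 = 0.8394c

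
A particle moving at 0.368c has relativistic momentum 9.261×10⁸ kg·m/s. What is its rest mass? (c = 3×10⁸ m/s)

γ = 1/√(1 - 0.368²) = 1.0755
v = 0.368 × 3×10⁸ = 1.104×10⁸ m/s
m = p/(γv) = 9.261×10⁸/(1.0755 × 1.104×10⁸) = 7.800 kg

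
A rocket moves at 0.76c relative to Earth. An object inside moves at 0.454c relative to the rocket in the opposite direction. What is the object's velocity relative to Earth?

Object's velocity in rocket frame is u' = -0.454c
u = (u' + v)/(1 + u'v/c²) = (v - 0.454)/(1 - 0.454·v/c²)
Numerator: 0.76 - 0.454 = 0.306
Denominator: 1 - 0.34504 = 0.65496
u = 0.306/0.65496 = 0.4672c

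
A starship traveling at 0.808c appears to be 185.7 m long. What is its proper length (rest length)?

Contracted length L = 185.7 m
γ = 1/√(1 - 0.808²) = 1.6973
L₀ = γL = 1.6973 × 185.7 = 315.2 m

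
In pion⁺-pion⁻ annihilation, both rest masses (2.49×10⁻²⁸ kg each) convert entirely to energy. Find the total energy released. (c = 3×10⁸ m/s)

Both particles have the same rest mass, so total mass = 2m
E = 2m·c² = 2 × 2.49×10⁻²⁸ × (3×10⁸)²
= 2 × 2.49×10⁻²⁸ × 9×10¹⁶
= 4.482×10⁻¹¹ J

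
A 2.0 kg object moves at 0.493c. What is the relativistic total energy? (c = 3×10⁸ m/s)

γ = 1/√(1 - 0.493²) = 1.1494
mc² = 2.0 × (3×10⁸)² = 1.800×10¹⁷ J
E = γmc² = 1.1494 × 1.800×10¹⁷ = 2.069×10¹⁷ J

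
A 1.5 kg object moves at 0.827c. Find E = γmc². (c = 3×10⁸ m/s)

γ = 1/√(1 - 0.827²) = 1.7787
mc² = 1.5 × (3×10⁸)² = 1.350×10¹⁷ J
E = γmc² = 1.7787 × 1.350×10¹⁷ = 2.401×10¹⁷ J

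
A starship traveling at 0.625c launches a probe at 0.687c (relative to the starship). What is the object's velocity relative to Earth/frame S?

u = (u' + v)/(1 + u'v/c²)
Numerator: 0.687 + 0.625 = 1.312
Denominator: 1 + 0.429375 = 1.429375
u = 1.312/1.429375 = 0.9179c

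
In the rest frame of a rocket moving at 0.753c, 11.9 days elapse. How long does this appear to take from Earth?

Proper time Δt₀ = 11.9 days
γ = 1/√(1 - 0.753²) = 1.5197
Δt = γΔt₀ = 1.5197 × 11.9 = 18.08 days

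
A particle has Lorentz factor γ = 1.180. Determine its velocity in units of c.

From γ = 1/√(1 - v²/c²):
1/γ² = 1/1.180² = 0.71818
v²/c² = 1 - 0.71818 = 0.28182
v/c = √(0.28182) = 0.5309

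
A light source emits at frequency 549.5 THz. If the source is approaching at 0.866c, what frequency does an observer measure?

β = v/c = 0.866
(1+β)/(1-β) = 1.866/0.134 = 13.93
Doppler factor = √(13.93) = 3.732
f_obs = 549.5 × 3.732 = 2051 THz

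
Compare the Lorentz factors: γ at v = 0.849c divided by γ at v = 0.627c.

γ₁ = 1/√(1 - 0.849²) = 1.893
γ₂ = 1/√(1 - 0.627²) = 1.284
γ₁/γ₂ = 1.893/1.284 = 1.474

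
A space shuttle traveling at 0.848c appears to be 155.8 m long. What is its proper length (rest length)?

Contracted length L = 155.8 m
γ = 1/√(1 - 0.848²) = 1.887
L₀ = γL = 1.887 × 155.8 = 294.0 m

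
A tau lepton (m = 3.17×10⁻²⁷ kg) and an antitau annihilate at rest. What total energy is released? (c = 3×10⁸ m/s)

Both particles have the same rest mass, so total mass = 2m
E = 2m·c² = 2 × 3.17×10⁻²⁷ × (3×10⁸)²
= 2 × 3.17×10⁻²⁷ × 9×10¹⁶
= 5.706×10⁻¹⁰ J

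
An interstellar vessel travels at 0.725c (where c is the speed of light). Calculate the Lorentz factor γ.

v/c = 0.725, so (v/c)² = 0.525625
1 - (v/c)² = 0.474375
γ = 1/√(0.474375) = 1.452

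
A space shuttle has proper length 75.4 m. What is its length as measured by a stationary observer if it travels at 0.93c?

Proper length L₀ = 75.4 m
γ = 1/√(1 - 0.93²) = 2.721
L = L₀/γ = 75.4/2.721 = 27.71 m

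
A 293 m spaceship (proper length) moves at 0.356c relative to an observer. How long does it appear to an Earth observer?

Proper length L₀ = 293 m
γ = 1/√(1 - 0.356²) = 1.070
L = L₀/γ = 293/1.070 = 273.8 m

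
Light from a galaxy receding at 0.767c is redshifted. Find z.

β = 0.767
(1+β)/(1-β) = 1.767/0.233 = 7.584
√(7.584) = 2.754
z = 2.754 - 1 = 1.754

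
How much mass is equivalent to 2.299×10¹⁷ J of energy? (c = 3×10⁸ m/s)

From E = mc², we get m = E/c²
c² = (3×10⁸)² = 9×10¹⁶ m²/s²
m = 2.299×10¹⁷ / 9×10¹⁶ = 2.554 kg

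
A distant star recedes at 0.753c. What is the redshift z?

β = 0.753
(1+β)/(1-β) = 1.753/0.247 = 7.097
√(7.097) = 2.664
z = 2.664 - 1 = 1.664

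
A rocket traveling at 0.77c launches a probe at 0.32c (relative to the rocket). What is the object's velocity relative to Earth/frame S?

u = (u' + v)/(1 + u'v/c²)
Numerator: 0.32 + 0.77 = 1.09
Denominator: 1 + 0.2464 = 1.2464
u = 1.09/1.2464 = 0.8745c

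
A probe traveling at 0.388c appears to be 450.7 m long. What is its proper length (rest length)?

Contracted length L = 450.7 m
γ = 1/√(1 - 0.388²) = 1.085
L₀ = γL = 1.085 × 450.7 = 489.0 m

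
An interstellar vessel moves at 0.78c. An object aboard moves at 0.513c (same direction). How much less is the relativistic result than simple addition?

Classical: u' + v = 0.513 + 0.78 = 1.293c
Relativistic: u = (0.513 + 0.78)/(1 + 0.40014) = 1.293/1.40014 = 0.9235c
Difference: 1.293 - 0.9235 = 0.3695c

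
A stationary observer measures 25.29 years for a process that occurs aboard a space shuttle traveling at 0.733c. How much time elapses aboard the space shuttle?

Dilated time Δt = 25.29 years
γ = 1/√(1 - 0.733²) = 1.470
Δt₀ = Δt/γ = 25.29/1.470 = 17.20 years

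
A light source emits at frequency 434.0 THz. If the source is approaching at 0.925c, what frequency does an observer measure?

β = v/c = 0.925
(1+β)/(1-β) = 1.925/0.075 = 25.667
Doppler factor = √(25.667) = 5.066
f_obs = 434.0 × 5.066 = 2199 THz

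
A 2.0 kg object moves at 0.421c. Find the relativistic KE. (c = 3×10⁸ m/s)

γ = 1/√(1 - 0.421²) = 1.10246
γ - 1 = 0.10246
KE = (γ-1)mc² = 0.10246 × 2.0 × (3×10⁸)² = 1.844×10¹⁶ J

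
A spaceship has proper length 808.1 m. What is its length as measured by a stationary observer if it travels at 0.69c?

Proper length L₀ = 808.1 m
γ = 1/√(1 - 0.69²) = 1.3816
L = L₀/γ = 808.1/1.3816 = 584.9 m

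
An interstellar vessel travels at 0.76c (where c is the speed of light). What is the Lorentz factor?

v/c = 0.76, so (v/c)² = 0.5776
1 - (v/c)² = 0.4224
γ = 1/√(0.4224) = 1.539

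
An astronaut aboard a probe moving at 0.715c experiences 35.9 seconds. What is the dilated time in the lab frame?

Proper time Δt₀ = 35.9 seconds
γ = 1/√(1 - 0.715²) = 1.4304
Δt = γΔt₀ = 1.4304 × 35.9 = 51.35 seconds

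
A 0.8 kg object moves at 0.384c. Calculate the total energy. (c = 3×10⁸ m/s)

γ = 1/√(1 - 0.384²) = 1.083
mc² = 0.8 × (3×10⁸)² = 7.200×10¹⁶ J
E = γmc² = 1.083 × 7.200×10¹⁶ = 7.798×10¹⁶ J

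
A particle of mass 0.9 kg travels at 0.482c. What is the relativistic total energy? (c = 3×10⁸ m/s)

γ = 1/√(1 - 0.482²) = 1.1413
mc² = 0.9 × (3×10⁸)² = 8.100×10¹⁶ J
E = γmc² = 1.1413 × 8.100×10¹⁶ = 9.245×10¹⁶ J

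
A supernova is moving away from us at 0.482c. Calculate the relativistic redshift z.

β = 0.482
(1+β)/(1-β) = 1.482/0.518 = 2.861004
√(2.861004) = 1.6915
z = 1.6915 - 1 = 0.6915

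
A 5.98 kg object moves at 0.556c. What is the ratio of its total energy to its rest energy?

E = γmc², E₀ = mc²
E/E₀ = γ = 1/√(1 - 0.556²) = 1.203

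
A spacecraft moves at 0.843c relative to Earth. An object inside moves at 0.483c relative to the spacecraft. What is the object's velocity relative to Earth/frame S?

u = (u' + v)/(1 + u'v/c²)
Numerator: 0.483 + 0.843 = 1.326
Denominator: 1 + 0.407169 = 1.407169
u = 1.326/1.407169 = 0.9423c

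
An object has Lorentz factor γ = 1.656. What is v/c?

From γ = 1/√(1 - v²/c²):
1/γ² = 1/1.656² = 0.3647
v²/c² = 1 - 0.3647 = 0.6353
v/c = √(0.6353) = 0.7971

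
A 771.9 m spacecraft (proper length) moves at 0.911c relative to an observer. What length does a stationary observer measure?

Proper length L₀ = 771.9 m
γ = 1/√(1 - 0.911²) = 2.425
L = L₀/γ = 771.9/2.425 = 318.3 m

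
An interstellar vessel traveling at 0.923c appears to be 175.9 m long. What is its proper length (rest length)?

Contracted length L = 175.9 m
γ = 1/√(1 - 0.923²) = 2.5988
L₀ = γL = 2.5988 × 175.9 = 457.1 m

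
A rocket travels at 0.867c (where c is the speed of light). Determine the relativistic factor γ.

v/c = 0.867, so (v/c)² = 0.751689
1 - (v/c)² = 0.248311
γ = 1/√(0.248311) = 2.007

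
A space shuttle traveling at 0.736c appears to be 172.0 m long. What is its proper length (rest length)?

Contracted length L = 172.0 m
γ = 1/√(1 - 0.736²) = 1.4771
L₀ = γL = 1.4771 × 172.0 = 254.1 m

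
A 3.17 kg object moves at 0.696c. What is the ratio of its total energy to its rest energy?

E = γmc², E₀ = mc²
E/E₀ = γ = 1/√(1 - 0.696²) = 1.393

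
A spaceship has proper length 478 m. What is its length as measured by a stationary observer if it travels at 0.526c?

Proper length L₀ = 478 m
γ = 1/√(1 - 0.526²) = 1.176
L = L₀/γ = 478/1.176 = 406.5 m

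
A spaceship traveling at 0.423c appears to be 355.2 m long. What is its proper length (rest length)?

Contracted length L = 355.2 m
γ = 1/√(1 - 0.423²) = 1.1036
L₀ = γL = 1.1036 × 355.2 = 392.0 m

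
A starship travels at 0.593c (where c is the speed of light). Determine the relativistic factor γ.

v/c = 0.593, so (v/c)² = 0.351649
1 - (v/c)² = 0.648351
γ = 1/√(0.648351) = 1.242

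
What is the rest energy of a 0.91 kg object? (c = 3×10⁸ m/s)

c² = (3×10⁸)² = 9.000×10¹⁶ m²/s²
E₀ = mc² = 0.91 × 9.000×10¹⁶ = 8.190×10¹⁶ J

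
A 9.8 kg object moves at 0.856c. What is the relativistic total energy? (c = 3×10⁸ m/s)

γ = 1/√(1 - 0.856²) = 1.934
mc² = 9.8 × (3×10⁸)² = 8.820×10¹⁷ J
E = γmc² = 1.934 × 8.820×10¹⁷ = 1.706×10¹⁸ J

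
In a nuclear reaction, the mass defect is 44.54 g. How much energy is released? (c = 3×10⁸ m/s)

Convert mass defect: Δm = 44.54 g = 0.04454 kg
E = Δm·c² = 0.04454 × (3×10⁸)²
= 0.04454 × 9×10¹⁶ = 4.009×10¹⁵ J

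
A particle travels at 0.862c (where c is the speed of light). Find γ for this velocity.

v/c = 0.862, so (v/c)² = 0.743044
1 - (v/c)² = 0.256956
γ = 1/√(0.256956) = 1.973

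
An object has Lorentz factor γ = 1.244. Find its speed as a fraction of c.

From γ = 1/√(1 - v²/c²):
1/γ² = 1/1.244² = 0.6462
v²/c² = 1 - 0.6462 = 0.3538
v/c = √(0.3538) = 0.5948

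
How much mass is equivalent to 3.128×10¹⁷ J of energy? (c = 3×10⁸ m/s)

From E = mc², we get m = E/c²
c² = (3×10⁸)² = 9×10¹⁶ m²/s²
m = 3.128×10¹⁷ / 9×10¹⁶ = 3.476 kg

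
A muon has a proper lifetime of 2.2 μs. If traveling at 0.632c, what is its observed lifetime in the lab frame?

Proper lifetime τ₀ = 2.2 μs
γ = 1/√(1 - 0.632²) = 1.2904
τ = γτ₀ = 1.2904 × 2.2 μs = 2.839 μs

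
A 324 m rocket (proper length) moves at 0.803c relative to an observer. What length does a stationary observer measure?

Proper length L₀ = 324 m
γ = 1/√(1 - 0.803²) = 1.678
L = L₀/γ = 324/1.678 = 193.1 m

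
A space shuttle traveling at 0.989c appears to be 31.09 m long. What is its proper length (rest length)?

Contracted length L = 31.09 m
γ = 1/√(1 - 0.989²) = 6.761
L₀ = γL = 6.761 × 31.09 = 210.2 m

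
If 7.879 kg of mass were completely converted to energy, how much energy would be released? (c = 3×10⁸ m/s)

Using E = mc²:
c² = (3×10⁸)² = 9×10¹⁶ m²/s²
E = 7.879 × 9×10¹⁶ = 7.091×10¹⁷ J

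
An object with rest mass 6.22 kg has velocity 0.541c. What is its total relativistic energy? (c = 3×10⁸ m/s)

γ = 1/√(1 - 0.541²) = 1.189
mc² = 6.22 × (3×10⁸)² = 5.598×10¹⁷ J
E = γmc² = 1.189 × 5.598×10¹⁷ = 6.656×10¹⁷ J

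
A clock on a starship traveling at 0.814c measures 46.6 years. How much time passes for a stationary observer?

Proper time Δt₀ = 46.6 years
γ = 1/√(1 - 0.814²) = 1.7216
Δt = γΔt₀ = 1.7216 × 46.6 = 80.23 years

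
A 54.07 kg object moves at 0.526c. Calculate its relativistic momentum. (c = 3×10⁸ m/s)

γ = 1/√(1 - 0.526²) = 1.176
v = 0.526 × 3×10⁸ = 1.578×10⁸ m/s
p = γmv = 1.176 × 54.07 × 1.578×10⁸ = 1.003×10¹⁰ kg·m/s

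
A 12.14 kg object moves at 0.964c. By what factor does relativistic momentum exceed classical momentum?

p_rel = γmv, p_class = mv
Ratio = γ = 1/√(1 - 0.964²) = 3.761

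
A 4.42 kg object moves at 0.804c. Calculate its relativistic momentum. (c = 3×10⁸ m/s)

γ = 1/√(1 - 0.804²) = 1.682
v = 0.804 × 3×10⁸ = 2.412×10⁸ m/s
p = γmv = 1.682 × 4.42 × 2.412×10⁸ = 1.793×10⁹ kg·m/s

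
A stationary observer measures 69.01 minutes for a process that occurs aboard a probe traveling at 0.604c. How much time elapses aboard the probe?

Dilated time Δt = 69.01 minutes
γ = 1/√(1 - 0.604²) = 1.2547
Δt₀ = Δt/γ = 69.01/1.2547 = 55.00 minutes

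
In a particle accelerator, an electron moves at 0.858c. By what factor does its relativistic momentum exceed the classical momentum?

p_rel = γmv, p_class = mv
Ratio = γ = 1/√(1 - 0.858²)
= 1/√(0.263836) = 1.947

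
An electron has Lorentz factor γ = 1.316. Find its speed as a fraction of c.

From γ = 1/√(1 - v²/c²):
1/γ² = 1/1.316² = 0.5774
v²/c² = 1 - 0.5774 = 0.4226
v/c = √(0.4226) = 0.6501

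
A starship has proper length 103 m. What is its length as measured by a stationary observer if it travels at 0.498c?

Proper length L₀ = 103 m
γ = 1/√(1 - 0.498²) = 1.1532
L = L₀/γ = 103/1.1532 = 89.32 m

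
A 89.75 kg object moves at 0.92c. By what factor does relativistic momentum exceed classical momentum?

p_rel = γmv, p_class = mv
Ratio = γ = 1/√(1 - 0.92²) = 2.552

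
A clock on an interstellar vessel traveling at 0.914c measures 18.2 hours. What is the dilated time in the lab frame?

Proper time Δt₀ = 18.2 hours
γ = 1/√(1 - 0.914²) = 2.465
Δt = γΔt₀ = 2.465 × 18.2 = 44.86 hours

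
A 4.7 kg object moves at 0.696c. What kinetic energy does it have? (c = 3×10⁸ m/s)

γ = 1/√(1 - 0.696²) = 1.3927
γ - 1 = 0.3927
KE = (γ-1)mc² = 0.3927 × 4.7 × (3×10⁸)² = 1.661×10¹⁷ J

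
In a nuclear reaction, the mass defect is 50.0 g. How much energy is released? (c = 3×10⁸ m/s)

Convert mass defect: Δm = 50.0 g = 0.05 kg
E = Δm·c² = 0.05 × (3×10⁸)²
= 0.05 × 9×10¹⁶ = 4.500×10¹⁵ J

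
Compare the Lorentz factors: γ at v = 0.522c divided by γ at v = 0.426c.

γ₁ = 1/√(1 - 0.522²) = 1.172
γ₂ = 1/√(1 - 0.426²) = 1.105
γ₁/γ₂ = 1.172/1.105 = 1.061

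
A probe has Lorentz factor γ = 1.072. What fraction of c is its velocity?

From γ = 1/√(1 - v²/c²):
1/γ² = 1/1.072² = 0.8702
v²/c² = 1 - 0.8702 = 0.1298
v/c = √(0.1298) = 0.3603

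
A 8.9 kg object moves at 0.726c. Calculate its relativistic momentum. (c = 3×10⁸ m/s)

γ = 1/√(1 - 0.726²) = 1.4541
v = 0.726 × 3×10⁸ = 2.178×10⁸ m/s
p = γmv = 1.4541 × 8.9 × 2.178×10⁸ = 2.819×10⁹ kg·m/s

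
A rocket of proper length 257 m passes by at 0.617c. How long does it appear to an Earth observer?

Proper length L₀ = 257 m
γ = 1/√(1 - 0.617²) = 1.271
L = L₀/γ = 257/1.271 = 202.2 m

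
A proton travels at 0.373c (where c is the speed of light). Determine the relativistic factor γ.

v/c = 0.373, so (v/c)² = 0.139129
1 - (v/c)² = 0.860871
γ = 1/√(0.860871) = 1.078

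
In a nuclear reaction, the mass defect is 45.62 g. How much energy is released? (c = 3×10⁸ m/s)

Convert mass defect: Δm = 45.62 g = 0.04562 kg
E = Δm·c² = 0.04562 × (3×10⁸)²
= 0.04562 × 9×10¹⁶ = 4.106×10¹⁵ J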